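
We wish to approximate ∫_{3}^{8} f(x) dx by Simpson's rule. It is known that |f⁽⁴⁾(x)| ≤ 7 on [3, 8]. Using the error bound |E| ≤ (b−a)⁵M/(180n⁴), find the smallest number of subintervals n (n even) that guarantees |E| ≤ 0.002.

16

Need 21875/(180n⁴) ≤ 0.002.
n⁴ ≥ 21875/(180·0.002) = 60763.9 ⇒ n ≥ 15.7004, so the smallest even n is 16. (n must be even for Simpson's rule.)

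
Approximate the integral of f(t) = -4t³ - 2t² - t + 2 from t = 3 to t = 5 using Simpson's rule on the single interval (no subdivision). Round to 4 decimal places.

S = (b−a)/6 · [f(3) + 4f(4) + f(5)] = 0.333333·[(-127) + 4·(-290) + (-553)] = -613.3333.

-613.3333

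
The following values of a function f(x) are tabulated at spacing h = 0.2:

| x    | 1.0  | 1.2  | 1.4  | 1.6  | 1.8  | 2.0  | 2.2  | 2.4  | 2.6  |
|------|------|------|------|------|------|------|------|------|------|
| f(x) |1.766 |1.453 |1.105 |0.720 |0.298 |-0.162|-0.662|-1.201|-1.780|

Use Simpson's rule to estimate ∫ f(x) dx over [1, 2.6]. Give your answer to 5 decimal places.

h = 0.2, n = 8.
(h/3)·[y₀ + 4y₁ + 2y₂ + 4y₃ + 2y₄ + 4y₅ + 2y₆ + 4y₇ + y₈] = 0.066667·(4.708) = 0.31387.

0.31387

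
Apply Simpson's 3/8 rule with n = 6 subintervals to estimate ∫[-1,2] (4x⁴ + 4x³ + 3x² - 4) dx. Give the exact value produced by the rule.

38.625

h = (2 − (-1))/6 = 0.5.
Nodes x₀,…,x₆ = -1, -0.5, 0, 0.5, 1, 1.5, 2.
f(x) = 4x⁴ + 4x³ + 3x² - 4: f₀=-1, f₁=-3.5, f₂=-4, f₃=-2.5, f₄=7, f₅=36.5, f₆=104.
(3h/8)·[f₀ + 3f₁ + 3f₂ + 2f₃ + 3f₄ + 3f₅ + f₆] = 0.1875·(206) = 38.625.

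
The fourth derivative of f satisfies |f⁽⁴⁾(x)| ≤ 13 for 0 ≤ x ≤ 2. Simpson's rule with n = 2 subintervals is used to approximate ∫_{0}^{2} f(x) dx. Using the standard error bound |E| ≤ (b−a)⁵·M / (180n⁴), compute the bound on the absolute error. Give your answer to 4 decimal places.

0.1444

|E| ≤ (2)⁵·13 / (180·2⁴) = 416/2880 = 0.1444.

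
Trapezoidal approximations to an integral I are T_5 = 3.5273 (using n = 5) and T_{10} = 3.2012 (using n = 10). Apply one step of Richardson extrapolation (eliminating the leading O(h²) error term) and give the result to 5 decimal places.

R = (4·T_{10} − T_5) / 3 = (4·3.2012 − 3.5273)/3 = (9.2775)/3 = 3.09250.

3.09250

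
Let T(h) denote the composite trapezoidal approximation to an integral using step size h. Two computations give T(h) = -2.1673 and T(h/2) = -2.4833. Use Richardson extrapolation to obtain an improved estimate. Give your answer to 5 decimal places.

R = (4·T(h/2) − T(h)) / 3 = (4·(-2.4833) − (-2.1673))/3 = (-7.7659)/3 = -2.58863.

-2.58863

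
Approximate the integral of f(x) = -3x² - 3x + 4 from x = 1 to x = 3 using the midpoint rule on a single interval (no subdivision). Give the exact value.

M = (b−a)·f(2) = 2·(-14) = -28.

-28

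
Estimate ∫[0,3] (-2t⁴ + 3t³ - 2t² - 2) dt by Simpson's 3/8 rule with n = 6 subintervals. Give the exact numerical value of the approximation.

-60.5625

h = (3 − 0)/6 = 0.5.
Nodes t₀,…,t₆ = 0, 0.5, 1, 1.5, 2, 2.5, 3.
f(t) = -2t⁴ + 3t³ - 2t² - 2: f₀=-2, f₁=-2.25, f₂=-3, f₃=-6.5, f₄=-18, f₅=-45.75, f₆=-101.
(3h/8)·[f₀ + 3f₁ + 3f₂ + 2f₃ + 3f₄ + 3f₅ + f₆] = 0.1875·(-323) = -60.5625.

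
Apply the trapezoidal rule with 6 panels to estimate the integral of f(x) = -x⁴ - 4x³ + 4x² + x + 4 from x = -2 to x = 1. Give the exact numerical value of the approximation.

h = (1 − (-2))/6 = 0.5.
Nodes x₀,…,x₆ = -2, -1.5, -1, -0.5, 0, 0.5, 1.
f(x) = -x⁴ - 4x³ + 4x² + x + 4: f₀=34, f₁=19.9375, f₂=10, f₃=4.9375, f₄=4, f₅=4.9375, f₆=4.
(h/2)·[f₀ + 2f₁ + 2f₂ + 2f₃ + 2f₄ + 2f₅ + f₆] = 0.25·(125.625) = 31.40625.

31.40625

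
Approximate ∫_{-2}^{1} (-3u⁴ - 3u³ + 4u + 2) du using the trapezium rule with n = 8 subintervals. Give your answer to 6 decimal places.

-9.493286

h = (1 − (-2))/8 = 0.375.
Nodes u₀,…,u₈ = -2, -1.625, -1.25, -0.875, -0.5, -0.125, 0.25, 0.625, 1.
f(u) = -3u⁴ - 3u³ + 4u + 2: f₀=-30, f₁=-12.545654296875, f₂=-4.46484375, f₃=-1.248779296875, f₄=0.1875, f₅=1.505126953125, f₆=2.94140625, f₇=3.309814453125, f₈=0.
(h/2)·[f₀ + 2f₁ + 2f₂ + 2f₃ + 2f₄ + 2f₅ + 2f₆ + 2f₇ + f₈] = 0.1875·(-50.630859375) = -9.493286.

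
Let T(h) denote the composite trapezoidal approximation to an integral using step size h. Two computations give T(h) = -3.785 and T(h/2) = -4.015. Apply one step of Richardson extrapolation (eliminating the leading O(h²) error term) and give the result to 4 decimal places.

R = (4·T(h/2) − T(h)) / 3 = (4·(-4.015) − (-3.785))/3 = (-12.275)/3 = -4.0917.

-4.0917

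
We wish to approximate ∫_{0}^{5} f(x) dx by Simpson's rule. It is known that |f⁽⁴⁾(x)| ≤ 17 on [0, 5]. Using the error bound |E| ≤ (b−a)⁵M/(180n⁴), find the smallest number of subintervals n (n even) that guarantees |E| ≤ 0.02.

12

Need 53125/(180n⁴) ≤ 0.02.
n⁴ ≥ 53125/(180·0.02) = 14756.9 ⇒ n ≥ 11.0217, so the smallest even n is 12. (n must be even for Simpson's rule.)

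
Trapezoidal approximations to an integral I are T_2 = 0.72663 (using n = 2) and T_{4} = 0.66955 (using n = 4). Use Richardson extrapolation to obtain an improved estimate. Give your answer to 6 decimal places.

R = (4·T_{4} − T_2) / 3 = (4·0.66955 − 0.72663)/3 = (1.95157)/3 = 0.650523.

0.650523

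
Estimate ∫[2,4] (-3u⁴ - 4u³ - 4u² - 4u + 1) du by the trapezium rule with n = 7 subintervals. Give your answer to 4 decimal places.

h = (4 − 2)/7 = 0.285714.
Nodes u₀,…,u₇ = 2, 2.285714, 2.571429, 2.857143, 3.142857, 3.428571, 3.714286, 4.
f(u) = -3u⁴ - 4u³ - 4u² - 4u + 1: f₀=-103, f₁=-158.693461, f₂=-234.911703, f₃=-336.292795, f₄=-467.954602, f₅=-635.494794, f₆=-844.990837, f₇=-1103.
(h/2)·[f₀ + 2f₁ + 2f₂ + 2f₃ + 2f₄ + 2f₅ + 2f₆ + f₇] = 0.142857·(-6562.676385) = -937.5252.

-937.5252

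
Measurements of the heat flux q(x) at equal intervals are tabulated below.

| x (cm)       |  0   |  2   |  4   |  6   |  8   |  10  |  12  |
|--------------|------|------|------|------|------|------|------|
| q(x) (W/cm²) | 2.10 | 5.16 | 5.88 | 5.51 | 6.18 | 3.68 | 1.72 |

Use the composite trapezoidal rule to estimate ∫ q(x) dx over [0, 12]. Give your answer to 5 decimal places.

56.64000

h = 2, n = 6.
(h/2)·[y₀ + 2y₁ + 2y₂ + 2y₃ + 2y₄ + 2y₅ + y₆] = 1·(56.64) = 56.64000.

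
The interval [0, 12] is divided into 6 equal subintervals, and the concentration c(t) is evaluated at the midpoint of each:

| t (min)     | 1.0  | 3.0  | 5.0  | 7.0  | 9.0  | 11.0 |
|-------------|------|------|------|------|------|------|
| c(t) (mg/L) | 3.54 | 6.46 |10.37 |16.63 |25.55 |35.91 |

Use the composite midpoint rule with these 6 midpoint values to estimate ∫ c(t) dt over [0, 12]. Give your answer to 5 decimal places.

196.92000

h = 2, n = 6.
h·[y(m₁) + y(m₂) + y(m₃) + y(m₄) + y(m₅) + y(m₆)] = 2·(98.46) = 196.92000.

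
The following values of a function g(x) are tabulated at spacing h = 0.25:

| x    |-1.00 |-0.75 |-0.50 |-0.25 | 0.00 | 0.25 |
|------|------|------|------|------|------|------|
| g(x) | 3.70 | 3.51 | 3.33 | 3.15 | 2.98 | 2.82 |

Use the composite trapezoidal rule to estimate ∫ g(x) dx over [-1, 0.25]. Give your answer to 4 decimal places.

4.0575

h = 0.25, n = 5.
(h/2)·[y₀ + 2y₁ + 2y₂ + 2y₃ + 2y₄ + y₅] = 0.125·(32.46) = 4.0575.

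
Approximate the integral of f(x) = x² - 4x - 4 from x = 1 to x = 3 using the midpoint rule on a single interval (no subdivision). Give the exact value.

M = (b−a)·f(2) = 2·(-8) = -16.

-16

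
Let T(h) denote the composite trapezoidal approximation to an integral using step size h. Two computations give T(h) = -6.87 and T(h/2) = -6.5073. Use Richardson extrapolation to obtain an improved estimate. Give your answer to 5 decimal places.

-6.38640

R = (4·T(h/2) − T(h)) / 3 = (4·(-6.5073) − (-6.87))/3 = (-19.1592)/3 = -6.38640.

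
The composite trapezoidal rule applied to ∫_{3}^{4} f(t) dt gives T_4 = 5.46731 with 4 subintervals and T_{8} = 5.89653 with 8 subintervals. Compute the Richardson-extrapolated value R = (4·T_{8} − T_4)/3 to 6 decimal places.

R = (4·T_{8} − T_4) / 3 = (4·5.89653 − 5.46731)/3 = (18.11881)/3 = 6.039603.

6.039603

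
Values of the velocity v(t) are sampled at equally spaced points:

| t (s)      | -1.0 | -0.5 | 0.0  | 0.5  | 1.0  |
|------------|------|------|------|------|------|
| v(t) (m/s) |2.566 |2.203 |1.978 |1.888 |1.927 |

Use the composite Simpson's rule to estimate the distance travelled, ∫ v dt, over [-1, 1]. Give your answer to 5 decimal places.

h = 0.5, n = 4.
(h/3)·[y₀ + 4y₁ + 2y₂ + 4y₃ + y₄] = 0.166667·(24.813) = 4.13550.

4.13550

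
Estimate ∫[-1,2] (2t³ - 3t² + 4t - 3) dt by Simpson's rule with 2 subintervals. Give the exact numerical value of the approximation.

h = (2 − (-1))/2 = 1.5.
Nodes t₀,…,t₂ = -1, 0.5, 2.
f(t) = 2t³ - 3t² + 4t - 3: f₀=-12, f₁=-1.5, f₂=9.
(h/3)·[f₀ + 4f₁ + f₂] = 0.5·(-9) = -4.5.

-4.5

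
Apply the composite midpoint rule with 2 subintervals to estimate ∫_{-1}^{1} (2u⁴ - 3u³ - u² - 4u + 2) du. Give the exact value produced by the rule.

3.75

h = (1 − (-1))/2 = 1.
Midpoints m₁,…,m₂ = -0.5, 0.5.
f(m₁)=4.25, f(m₂)=-0.5.
h·[f(m₁) + f(m₂)] = 1·(3.75) = 3.75.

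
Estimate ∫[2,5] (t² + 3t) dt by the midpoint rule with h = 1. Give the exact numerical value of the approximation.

70.25

h = (5 − 2)/3 = 1.
Midpoints m₁,…,m₃ = 2.5, 3.5, 4.5.
f(m₁)=13.75, f(m₂)=22.75, f(m₃)=33.75.
h·[f(m₁) + f(m₂) + f(m₃)] = 1·(70.25) = 70.25.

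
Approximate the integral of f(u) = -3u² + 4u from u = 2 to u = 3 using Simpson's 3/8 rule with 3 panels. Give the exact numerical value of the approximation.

h = (3 − 2)/3 = 0.333333.
Nodes u₀,…,u₃ = 2, 2.333333, 2.666667, 3.
f(u) = -3u² + 4u: f₀=-4, f₁=-7, f₂=-10.666667, f₃=-15.
(3h/8)·[f₀ + 3f₁ + 3f₂ + f₃] = 0.125·(-72) = -9.

-9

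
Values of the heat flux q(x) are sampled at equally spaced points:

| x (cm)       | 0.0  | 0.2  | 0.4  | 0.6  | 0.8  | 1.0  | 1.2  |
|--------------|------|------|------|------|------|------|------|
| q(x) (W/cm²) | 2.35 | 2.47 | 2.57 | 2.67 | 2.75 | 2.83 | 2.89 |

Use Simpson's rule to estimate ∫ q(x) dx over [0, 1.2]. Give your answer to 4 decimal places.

3.1840

h = 0.2, n = 6.
(h/3)·[y₀ + 4y₁ + 2y₂ + 4y₃ + 2y₄ + 4y₅ + y₆] = 0.066667·(47.76) = 3.1840.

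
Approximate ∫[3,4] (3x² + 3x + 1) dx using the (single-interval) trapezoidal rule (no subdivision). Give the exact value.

T = (b−a)/2 · [f(3) + f(4)] = 0.5·[37 + 61] = 49.

49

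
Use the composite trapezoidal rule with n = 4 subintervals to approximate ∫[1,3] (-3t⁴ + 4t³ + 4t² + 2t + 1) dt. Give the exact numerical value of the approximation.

h = (3 − 1)/4 = 0.5.
Nodes t₀,…,t₄ = 1, 1.5, 2, 2.5, 3.
f(t) = -3t⁴ + 4t³ + 4t² + 2t + 1: f₀=8, f₁=11.3125, f₂=5, f₃=-23.6875, f₄=-92.
(h/2)·[f₀ + 2f₁ + 2f₂ + 2f₃ + f₄] = 0.25·(-98.75) = -24.6875.

-24.6875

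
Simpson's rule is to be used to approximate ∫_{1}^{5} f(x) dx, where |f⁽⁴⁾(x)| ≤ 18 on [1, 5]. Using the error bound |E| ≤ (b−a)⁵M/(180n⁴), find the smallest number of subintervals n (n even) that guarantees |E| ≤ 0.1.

Need 18432/(180n⁴) ≤ 0.1.
n⁴ ≥ 18432/(180·0.1) = 1024 ⇒ n ≥ 5.6569, so the smallest even n is 6. (n must be even for Simpson's rule.)

6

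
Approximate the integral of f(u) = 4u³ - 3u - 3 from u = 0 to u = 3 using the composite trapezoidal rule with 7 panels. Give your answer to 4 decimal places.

h = (3 − 0)/7 = 0.428571.
Nodes u₀,…,u₇ = 0, 0.428571, 0.857143, 1.285714, 1.714286, 2.142857, 2.571429, 3.
f(u) = 4u³ - 3u - 3: f₀=-3, f₁=-3.970845, f₂=-3.052478, f₃=1.644315, f₄=12.008746, f₅=29.930029, f₆=57.297376, f₇=96.
(h/2)·[f₀ + 2f₁ + 2f₂ + 2f₃ + 2f₄ + 2f₅ + 2f₆ + f₇] = 0.214286·(280.714286) = 60.1531.

60.1531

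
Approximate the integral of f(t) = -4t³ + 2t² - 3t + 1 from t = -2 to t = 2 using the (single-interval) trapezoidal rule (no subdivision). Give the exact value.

36

T = (b−a)/2 · [f(-2) + f(2)] = 2·[47 + (-29)] = 36.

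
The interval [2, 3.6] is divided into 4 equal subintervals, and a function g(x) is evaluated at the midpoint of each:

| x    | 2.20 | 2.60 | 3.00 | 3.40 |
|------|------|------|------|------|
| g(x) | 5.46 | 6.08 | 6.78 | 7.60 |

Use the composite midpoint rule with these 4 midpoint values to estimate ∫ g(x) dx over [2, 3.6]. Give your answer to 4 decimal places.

10.3680

h = 0.4, n = 4.
h·[y(m₁) + y(m₂) + y(m₃) + y(m₄)] = 0.4·(25.92) = 10.3680.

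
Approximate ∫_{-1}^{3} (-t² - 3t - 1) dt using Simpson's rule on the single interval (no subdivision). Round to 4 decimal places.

S = (b−a)/6 · [f(-1) + 4f(1) + f(3)] = 0.666667·[1 + 4·(-5) + (-19)] = -25.3333.

-25.3333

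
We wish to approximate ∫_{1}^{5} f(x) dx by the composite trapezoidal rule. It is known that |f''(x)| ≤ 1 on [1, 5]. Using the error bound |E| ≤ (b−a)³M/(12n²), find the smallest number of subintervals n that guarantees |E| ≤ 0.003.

43

Need 64/(12n²) ≤ 0.003.
n² ≥ 64/(12·0.003) = 1777.78 ⇒ n ≥ 42.1637, so the smallest n is 43.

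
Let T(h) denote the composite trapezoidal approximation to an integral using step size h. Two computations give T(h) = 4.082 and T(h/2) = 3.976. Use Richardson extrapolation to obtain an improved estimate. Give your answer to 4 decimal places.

R = (4·T(h/2) − T(h)) / 3 = (4·3.976 − 4.082)/3 = (11.822)/3 = 3.9407.

3.9407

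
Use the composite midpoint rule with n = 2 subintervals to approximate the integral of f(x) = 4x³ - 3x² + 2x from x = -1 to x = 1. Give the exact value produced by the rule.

h = (1 − (-1))/2 = 1.
Midpoints m₁,…,m₂ = -0.5, 0.5.
f(m₁)=-2.25, f(m₂)=0.75.
h·[f(m₁) + f(m₂)] = 1·(-1.5) = -1.5.

-1.5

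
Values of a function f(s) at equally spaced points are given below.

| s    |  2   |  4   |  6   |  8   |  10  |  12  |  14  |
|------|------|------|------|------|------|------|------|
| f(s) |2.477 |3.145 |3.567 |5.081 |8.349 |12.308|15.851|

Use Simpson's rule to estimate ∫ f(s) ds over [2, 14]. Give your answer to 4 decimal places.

h = 2, n = 6.
(h/3)·[y₀ + 4y₁ + 2y₂ + 4y₃ + 2y₄ + 4y₅ + y₆] = 0.666667·(124.296) = 82.8640.

82.8640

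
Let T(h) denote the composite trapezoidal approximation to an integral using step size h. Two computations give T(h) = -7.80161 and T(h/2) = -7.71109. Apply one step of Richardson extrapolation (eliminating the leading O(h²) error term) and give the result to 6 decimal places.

-7.680917

R = (4·T(h/2) − T(h)) / 3 = (4·(-7.71109) − (-7.80161))/3 = (-23.04275)/3 = -7.680917.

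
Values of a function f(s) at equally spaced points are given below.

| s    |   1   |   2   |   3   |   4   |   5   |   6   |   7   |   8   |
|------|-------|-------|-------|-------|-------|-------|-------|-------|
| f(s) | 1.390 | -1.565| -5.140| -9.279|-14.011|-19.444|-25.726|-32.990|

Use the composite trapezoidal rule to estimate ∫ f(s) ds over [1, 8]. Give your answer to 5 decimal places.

h = 1, n = 7.
(h/2)·[y₀ + 2y₁ + 2y₂ + 2y₃ + 2y₄ + 2y₅ + 2y₆ + y₇] = 0.5·(-181.930) = -90.96500.

-90.96500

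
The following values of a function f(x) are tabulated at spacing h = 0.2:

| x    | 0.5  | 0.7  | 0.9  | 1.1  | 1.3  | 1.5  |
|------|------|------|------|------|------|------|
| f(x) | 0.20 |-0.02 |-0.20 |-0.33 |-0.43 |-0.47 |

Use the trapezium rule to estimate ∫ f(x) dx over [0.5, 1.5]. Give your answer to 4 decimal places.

h = 0.2, n = 5.
(h/2)·[y₀ + 2y₁ + 2y₂ + 2y₃ + 2y₄ + y₅] = 0.1·(-2.23) = -0.2230.

-0.2230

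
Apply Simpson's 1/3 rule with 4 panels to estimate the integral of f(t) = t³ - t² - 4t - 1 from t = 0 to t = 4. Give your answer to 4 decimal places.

6.6667

h = (4 − 0)/4 = 1.
Nodes t₀,…,t₄ = 0, 1, 2, 3, 4.
f(t) = t³ - t² - 4t - 1: f₀=-1, f₁=-5, f₂=-5, f₃=5, f₄=31.
(h/3)·[f₀ + 4f₁ + 2f₂ + 4f₃ + f₄] = 0.333333·(20) = 6.6667.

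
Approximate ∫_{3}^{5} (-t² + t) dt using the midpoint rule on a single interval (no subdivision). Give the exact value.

-24

M = (b−a)·f(4) = 2·(-12) = -24.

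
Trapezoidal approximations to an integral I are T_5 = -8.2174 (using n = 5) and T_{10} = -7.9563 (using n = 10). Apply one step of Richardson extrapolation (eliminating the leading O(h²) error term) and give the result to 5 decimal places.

R = (4·T_{10} − T_5) / 3 = (4·(-7.9563) − (-8.2174))/3 = (-23.6078)/3 = -7.86927.

-7.86927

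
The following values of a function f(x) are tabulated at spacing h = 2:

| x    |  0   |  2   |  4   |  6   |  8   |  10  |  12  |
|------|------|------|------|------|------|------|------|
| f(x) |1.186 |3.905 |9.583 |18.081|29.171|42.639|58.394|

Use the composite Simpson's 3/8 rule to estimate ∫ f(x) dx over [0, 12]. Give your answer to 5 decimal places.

263.72700

h = 2, n = 6.
(3h/8)·[y₀ + 3y₁ + 3y₂ + 2y₃ + 3y₄ + 3y₅ + y₆] = 0.75·(351.636) = 263.72700.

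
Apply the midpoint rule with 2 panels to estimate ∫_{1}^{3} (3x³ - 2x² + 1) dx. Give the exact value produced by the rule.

42

h = (3 − 1)/2 = 1.
Midpoints m₁,…,m₂ = 1.5, 2.5.
f(m₁)=6.625, f(m₂)=35.375.
h·[f(m₁) + f(m₂)] = 1·(42) = 42.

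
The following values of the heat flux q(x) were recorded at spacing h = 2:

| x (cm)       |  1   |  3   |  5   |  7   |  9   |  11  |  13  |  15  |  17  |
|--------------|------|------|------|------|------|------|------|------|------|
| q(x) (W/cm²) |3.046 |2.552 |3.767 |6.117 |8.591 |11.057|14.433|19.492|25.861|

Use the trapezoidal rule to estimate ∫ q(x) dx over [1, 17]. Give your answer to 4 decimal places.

h = 2, n = 8.
(h/2)·[y₀ + 2y₁ + 2y₂ + 2y₃ + 2y₄ + 2y₅ + 2y₆ + 2y₇ + y₈] = 1·(160.925) = 160.9250.

160.9250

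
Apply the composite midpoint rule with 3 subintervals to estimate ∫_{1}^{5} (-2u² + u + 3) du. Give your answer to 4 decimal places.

h = (5 − 1)/3 = 1.333333.
Midpoints m₁,…,m₃ = 1.666667, 3, 4.333333.
f(m₁)=-0.888889, f(m₂)=-12, f(m₃)=-30.222222.
h·[f(m₁) + f(m₂) + f(m₃)] = 1.333333·(-43.111111) = -57.4815.

-57.4815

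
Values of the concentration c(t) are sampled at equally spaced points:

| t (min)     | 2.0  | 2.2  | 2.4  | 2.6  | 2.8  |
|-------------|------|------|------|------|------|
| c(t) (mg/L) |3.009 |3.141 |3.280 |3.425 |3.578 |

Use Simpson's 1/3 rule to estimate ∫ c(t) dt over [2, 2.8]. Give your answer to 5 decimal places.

2.62740

h = 0.2, n = 4.
(h/3)·[y₀ + 4y₁ + 2y₂ + 4y₃ + y₄] = 0.066667·(39.411) = 2.62740.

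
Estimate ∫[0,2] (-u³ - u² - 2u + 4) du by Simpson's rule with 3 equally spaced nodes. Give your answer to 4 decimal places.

-2.6667

h = (2 − 0)/2 = 1.
Nodes u₀,…,u₂ = 0, 1, 2.
f(u) = -u³ - u² - 2u + 4: f₀=4, f₁=0, f₂=-12.
(h/3)·[f₀ + 4f₁ + f₂] = 0.333333·(-8) = -2.6667.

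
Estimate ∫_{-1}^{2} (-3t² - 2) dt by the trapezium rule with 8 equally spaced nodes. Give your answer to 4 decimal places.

h = (2 − (-1))/7 = 0.428571.
Nodes t₀,…,t₇ = -1, -0.571429, -0.142857, 0.285714, 0.714286, 1.142857, 1.571429, 2.
f(t) = -3t² - 2: f₀=-5, f₁=-2.979592, f₂=-2.061224, f₃=-2.244898, f₄=-3.530612, f₅=-5.918367, f₆=-9.408163, f₇=-14.
(h/2)·[f₀ + 2f₁ + 2f₂ + 2f₃ + 2f₄ + 2f₅ + 2f₆ + f₇] = 0.214286·(-71.285714) = -15.2755.

-15.2755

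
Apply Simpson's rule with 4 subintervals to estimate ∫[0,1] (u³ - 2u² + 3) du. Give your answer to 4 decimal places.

h = (1 − 0)/4 = 0.25.
Nodes u₀,…,u₄ = 0, 0.25, 0.5, 0.75, 1.
f(u) = u³ - 2u² + 3: f₀=3, f₁=2.890625, f₂=2.625, f₃=2.296875, f₄=2.
(h/3)·[f₀ + 4f₁ + 2f₂ + 4f₃ + f₄] = 0.083333·(31) = 2.5833.

2.5833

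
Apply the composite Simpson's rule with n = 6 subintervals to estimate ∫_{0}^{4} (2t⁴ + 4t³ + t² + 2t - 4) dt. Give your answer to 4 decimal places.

687.1440

h = (4 − 0)/6 = 0.666667.
Nodes t₀,…,t₆ = 0, 0.666667, 1.333333, 2, 2.666667, 3.333333, 4.
f(t) = 2t⁴ + 4t³ + t² + 2t - 4: f₀=-4, f₁=-0.641975, f₂=16.246914, f₃=68, f₄=185.432099, f₅=408.839506, f₆=788.
(h/3)·[f₀ + 4f₁ + 2f₂ + 4f₃ + 2f₄ + 4f₅ + f₆] = 0.222222·(3092.148148) = 687.1440.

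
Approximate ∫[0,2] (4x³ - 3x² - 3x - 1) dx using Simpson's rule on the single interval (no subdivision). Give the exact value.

S = (b−a)/6 · [f(0) + 4f(1) + f(2)] = 0.333333·[(-1) + 4·(-3) + 13] = 0.

0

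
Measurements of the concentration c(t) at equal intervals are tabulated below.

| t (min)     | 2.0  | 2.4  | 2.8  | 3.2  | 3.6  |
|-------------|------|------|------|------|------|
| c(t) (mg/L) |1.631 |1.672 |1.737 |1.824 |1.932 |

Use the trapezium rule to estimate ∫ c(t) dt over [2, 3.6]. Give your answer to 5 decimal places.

2.80580

h = 0.4, n = 4.
(h/2)·[y₀ + 2y₁ + 2y₂ + 2y₃ + y₄] = 0.2·(14.029) = 2.80580.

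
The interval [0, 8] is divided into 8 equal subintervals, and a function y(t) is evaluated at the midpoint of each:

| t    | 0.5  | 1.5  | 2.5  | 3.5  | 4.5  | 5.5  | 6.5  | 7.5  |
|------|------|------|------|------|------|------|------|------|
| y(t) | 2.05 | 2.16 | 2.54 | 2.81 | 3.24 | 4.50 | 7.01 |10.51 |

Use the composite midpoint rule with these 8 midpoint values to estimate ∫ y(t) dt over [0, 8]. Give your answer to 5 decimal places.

h = 1, n = 8.
h·[y(m₁) + y(m₂) + y(m₃) + y(m₄) + y(m₅) + y(m₆) + y(m₇) + y(m₈)] = 1·(34.82) = 34.82000.

34.82000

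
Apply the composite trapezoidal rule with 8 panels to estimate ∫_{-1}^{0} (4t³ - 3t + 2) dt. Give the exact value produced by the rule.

h = (0 − (-1))/8 = 0.125.
Nodes t₀,…,t₈ = -1, -0.875, -0.75, -0.625, -0.5, -0.375, -0.25, -0.125, 0.
f(t) = 4t³ - 3t + 2: f₀=1, f₁=1.9453125, f₂=2.5625, f₃=2.8984375, f₄=3, f₅=2.9140625, f₆=2.6875, f₇=2.3671875, f₈=2.
(h/2)·[f₀ + 2f₁ + 2f₂ + 2f₃ + 2f₄ + 2f₅ + 2f₆ + 2f₇ + f₈] = 0.0625·(39.75) = 2.484375.

2.484375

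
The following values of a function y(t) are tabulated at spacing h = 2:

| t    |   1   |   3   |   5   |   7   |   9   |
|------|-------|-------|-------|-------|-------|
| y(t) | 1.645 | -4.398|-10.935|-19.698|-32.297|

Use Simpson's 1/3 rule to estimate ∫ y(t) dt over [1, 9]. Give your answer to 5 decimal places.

h = 2, n = 4.
(h/3)·[y₀ + 4y₁ + 2y₂ + 4y₃ + y₄] = 0.666667·(-148.906) = -99.27067.

-99.27067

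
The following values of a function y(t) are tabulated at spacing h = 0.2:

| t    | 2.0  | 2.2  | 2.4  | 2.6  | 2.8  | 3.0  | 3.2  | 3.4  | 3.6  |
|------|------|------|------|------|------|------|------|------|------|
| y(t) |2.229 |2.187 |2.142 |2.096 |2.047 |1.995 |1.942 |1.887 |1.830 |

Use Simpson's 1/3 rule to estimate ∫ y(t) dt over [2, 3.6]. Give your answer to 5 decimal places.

h = 0.2, n = 8.
(h/3)·[y₀ + 4y₁ + 2y₂ + 4y₃ + 2y₄ + 4y₅ + 2y₆ + 4y₇ + y₈] = 0.066667·(48.981) = 3.26540.

3.26540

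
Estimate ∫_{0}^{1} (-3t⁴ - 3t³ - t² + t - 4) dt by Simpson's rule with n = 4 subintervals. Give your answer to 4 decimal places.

h = (1 − 0)/4 = 0.25.
Nodes t₀,…,t₄ = 0, 0.25, 0.5, 0.75, 1.
f(t) = -3t⁴ - 3t³ - t² + t - 4: f₀=-4, f₁=-3.87109375, f₂=-4.3125, f₃=-6.02734375, f₄=-10.
(h/3)·[f₀ + 4f₁ + 2f₂ + 4f₃ + f₄] = 0.083333·(-62.21875) = -5.1849.

-5.1849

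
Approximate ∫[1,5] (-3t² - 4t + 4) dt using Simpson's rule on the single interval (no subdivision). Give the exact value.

-156

S = (b−a)/6 · [f(1) + 4f(3) + f(5)] = 0.666667·[(-3) + 4·(-35) + (-91)] = -156.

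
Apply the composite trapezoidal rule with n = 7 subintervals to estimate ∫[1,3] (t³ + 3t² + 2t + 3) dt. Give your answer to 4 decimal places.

60.2449

h = (3 − 1)/7 = 0.285714.
Nodes t₀,…,t₇ = 1, 1.285714, 1.571429, 1.857143, 2.142857, 2.428571, 2.714286, 3.
f(t) = t³ + 3t² + 2t + 3: f₀=9, f₁=12.655977, f₂=17.431487, f₃=23.466472, f₄=30.900875, f₅=39.874636, f₆=50.527697, f₇=63.
(h/2)·[f₀ + 2f₁ + 2f₂ + 2f₃ + 2f₄ + 2f₅ + 2f₆ + f₇] = 0.142857·(421.714286) = 60.2449.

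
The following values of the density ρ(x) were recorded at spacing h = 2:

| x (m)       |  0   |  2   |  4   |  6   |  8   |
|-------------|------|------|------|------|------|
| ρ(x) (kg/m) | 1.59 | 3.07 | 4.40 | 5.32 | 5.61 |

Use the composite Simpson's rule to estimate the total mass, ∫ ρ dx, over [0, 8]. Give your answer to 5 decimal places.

33.04000

h = 2, n = 4.
(h/3)·[y₀ + 4y₁ + 2y₂ + 4y₃ + y₄] = 0.666667·(49.56) = 33.04000.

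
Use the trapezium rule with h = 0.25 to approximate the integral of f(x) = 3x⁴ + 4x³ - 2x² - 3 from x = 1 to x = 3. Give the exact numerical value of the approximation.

h = (3 − 1)/8 = 0.25.
Nodes x₀,…,x₈ = 1, 1.25, 1.5, 1.75, 2, 2.25, 2.5, 2.75, 3.
f(x) = 3x⁴ + 4x³ - 2x² - 3: f₀=2, f₁=9.01171875, f₂=21.1875, f₃=40.44921875, f₄=69, f₅=109.32421875, f₆=164.1875, f₇=236.63671875, f₈=330.
(h/2)·[f₀ + 2f₁ + 2f₂ + 2f₃ + 2f₄ + 2f₅ + 2f₆ + 2f₇ + f₈] = 0.125·(1631.59375) = 203.94921875.

203.94921875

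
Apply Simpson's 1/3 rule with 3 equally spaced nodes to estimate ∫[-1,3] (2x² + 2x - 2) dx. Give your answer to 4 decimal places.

18.6667

h = (3 − (-1))/2 = 2.
Nodes x₀,…,x₂ = -1, 1, 3.
f(x) = 2x² + 2x - 2: f₀=-2, f₁=2, f₂=22.
(h/3)·[f₀ + 4f₁ + f₂] = 0.666667·(28) = 18.6667.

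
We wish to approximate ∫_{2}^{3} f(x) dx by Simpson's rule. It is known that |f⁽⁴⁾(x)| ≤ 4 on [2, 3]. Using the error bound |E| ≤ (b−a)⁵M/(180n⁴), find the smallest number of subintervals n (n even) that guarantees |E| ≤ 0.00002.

6

Need 4/(180n⁴) ≤ 0.00002.
n⁴ ≥ 4/(180·0.00002) = 1111.11 ⇒ n ≥ 5.7735, so the smallest even n is 6. (n must be even for Simpson's rule.)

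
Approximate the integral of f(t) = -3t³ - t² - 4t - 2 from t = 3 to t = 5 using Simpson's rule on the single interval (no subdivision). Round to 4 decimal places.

-476.6667

S = (b−a)/6 · [f(3) + 4f(4) + f(5)] = 0.333333·[(-104) + 4·(-226) + (-422)] = -476.6667.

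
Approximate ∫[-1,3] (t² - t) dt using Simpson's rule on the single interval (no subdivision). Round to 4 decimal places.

5.3333

S = (b−a)/6 · [f(-1) + 4f(1) + f(3)] = 0.666667·[2 + 4·0 + 6] = 5.3333.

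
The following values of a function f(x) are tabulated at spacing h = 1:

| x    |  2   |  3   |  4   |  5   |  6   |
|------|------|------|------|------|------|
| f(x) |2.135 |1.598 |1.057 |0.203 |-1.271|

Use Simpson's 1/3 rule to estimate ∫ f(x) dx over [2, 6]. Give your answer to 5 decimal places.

h = 1, n = 4.
(h/3)·[y₀ + 4y₁ + 2y₂ + 4y₃ + y₄] = 0.333333·(10.182) = 3.39400.

3.39400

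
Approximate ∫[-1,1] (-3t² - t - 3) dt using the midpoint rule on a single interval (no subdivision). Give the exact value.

-6

M = (b−a)·f(0) = 2·(-3) = -6.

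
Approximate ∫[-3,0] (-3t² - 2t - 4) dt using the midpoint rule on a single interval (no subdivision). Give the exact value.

-23.25

M = (b−a)·f(-1.5) = 3·(-7.75) = -23.25.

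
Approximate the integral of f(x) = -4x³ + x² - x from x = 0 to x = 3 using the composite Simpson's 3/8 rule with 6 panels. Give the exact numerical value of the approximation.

-76.5

h = (3 − 0)/6 = 0.5.
Nodes x₀,…,x₆ = 0, 0.5, 1, 1.5, 2, 2.5, 3.
f(x) = -4x³ + x² - x: f₀=0, f₁=-0.75, f₂=-4, f₃=-12.75, f₄=-30, f₅=-58.75, f₆=-102.
(3h/8)·[f₀ + 3f₁ + 3f₂ + 2f₃ + 3f₄ + 3f₅ + f₆] = 0.1875·(-408) = -76.5.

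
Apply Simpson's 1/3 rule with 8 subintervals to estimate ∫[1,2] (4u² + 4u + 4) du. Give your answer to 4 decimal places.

h = (2 − 1)/8 = 0.125.
Nodes u₀,…,u₈ = 1, 1.125, 1.25, 1.375, 1.5, 1.625, 1.75, 1.875, 2.
f(u) = 4u² + 4u + 4: f₀=12, f₁=13.5625, f₂=15.25, f₃=17.0625, f₄=19, f₅=21.0625, f₆=23.25, f₇=25.5625, f₈=28.
(h/3)·[f₀ + 4f₁ + 2f₂ + 4f₃ + 2f₄ + 4f₅ + 2f₆ + 4f₇ + f₈] = 0.041667·(464) = 19.3333.

19.3333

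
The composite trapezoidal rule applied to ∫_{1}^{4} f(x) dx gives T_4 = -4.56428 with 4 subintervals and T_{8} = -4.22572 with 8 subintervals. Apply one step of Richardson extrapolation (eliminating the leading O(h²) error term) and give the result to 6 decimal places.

R = (4·T_{8} − T_4) / 3 = (4·(-4.22572) − (-4.56428))/3 = (-12.33860)/3 = -4.112867.

-4.112867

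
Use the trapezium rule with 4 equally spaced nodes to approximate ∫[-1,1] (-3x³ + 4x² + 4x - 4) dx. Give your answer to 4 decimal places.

h = (1 − (-1))/3 = 0.666667.
Nodes x₀,…,x₃ = -1, -0.333333, 0.333333, 1.
f(x) = -3x³ + 4x² + 4x - 4: f₀=-1, f₁=-4.777778, f₂=-2.333333, f₃=1.
(h/2)·[f₀ + 2f₁ + 2f₂ + f₃] = 0.333333·(-14.222222) = -4.7407.

-4.7407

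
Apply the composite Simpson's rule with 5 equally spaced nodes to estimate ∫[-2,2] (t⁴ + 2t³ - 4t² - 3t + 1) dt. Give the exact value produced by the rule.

h = (2 − (-2))/4 = 1.
Nodes t₀,…,t₄ = -2, -1, 0, 1, 2.
f(t) = t⁴ + 2t³ - 4t² - 3t + 1: f₀=-9, f₁=-1, f₂=1, f₃=-3, f₄=11.
(h/3)·[f₀ + 4f₁ + 2f₂ + 4f₃ + f₄] = 0.333333·(-12) = -4.

-4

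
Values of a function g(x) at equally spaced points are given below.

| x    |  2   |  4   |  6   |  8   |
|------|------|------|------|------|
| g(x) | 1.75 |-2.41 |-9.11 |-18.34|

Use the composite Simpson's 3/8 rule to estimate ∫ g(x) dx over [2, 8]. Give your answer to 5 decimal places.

h = 2, n = 3.
(3h/8)·[y₀ + 3y₁ + 3y₂ + y₃] = 0.75·(-51.15) = -38.36250.

-38.36250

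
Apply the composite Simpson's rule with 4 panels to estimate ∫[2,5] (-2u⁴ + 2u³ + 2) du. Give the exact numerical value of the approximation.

-926.953125

h = (5 − 2)/4 = 0.75.
Nodes u₀,…,u₄ = 2, 2.75, 3.5, 4.25, 5.
f(u) = -2u⁴ + 2u³ + 2: f₀=-14, f₁=-70.7890625, f₂=-212.375, f₃=-496.9765625, f₄=-998.
(h/3)·[f₀ + 4f₁ + 2f₂ + 4f₃ + f₄] = 0.25·(-3707.8125) = -926.953125.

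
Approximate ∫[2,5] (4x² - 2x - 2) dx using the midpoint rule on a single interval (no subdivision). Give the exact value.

M = (b−a)·f(3.5) = 3·(40) = 120.

120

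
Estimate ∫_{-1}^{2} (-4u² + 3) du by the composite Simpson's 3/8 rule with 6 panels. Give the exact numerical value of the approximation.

h = (2 − (-1))/6 = 0.5.
Nodes u₀,…,u₆ = -1, -0.5, 0, 0.5, 1, 1.5, 2.
f(u) = -4u² + 3: f₀=-1, f₁=2, f₂=3, f₃=2, f₄=-1, f₅=-6, f₆=-13.
(3h/8)·[f₀ + 3f₁ + 3f₂ + 2f₃ + 3f₄ + 3f₅ + f₆] = 0.1875·(-16) = -3.

-3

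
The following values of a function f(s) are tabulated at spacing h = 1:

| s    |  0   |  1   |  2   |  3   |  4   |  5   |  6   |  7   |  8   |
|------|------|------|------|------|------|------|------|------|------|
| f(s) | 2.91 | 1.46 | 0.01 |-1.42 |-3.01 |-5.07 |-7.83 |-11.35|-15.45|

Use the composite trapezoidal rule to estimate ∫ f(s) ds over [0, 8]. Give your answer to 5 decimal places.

-33.48000

h = 1, n = 8.
(h/2)·[y₀ + 2y₁ + 2y₂ + 2y₃ + 2y₄ + 2y₅ + 2y₆ + 2y₇ + y₈] = 0.5·(-66.96) = -33.48000.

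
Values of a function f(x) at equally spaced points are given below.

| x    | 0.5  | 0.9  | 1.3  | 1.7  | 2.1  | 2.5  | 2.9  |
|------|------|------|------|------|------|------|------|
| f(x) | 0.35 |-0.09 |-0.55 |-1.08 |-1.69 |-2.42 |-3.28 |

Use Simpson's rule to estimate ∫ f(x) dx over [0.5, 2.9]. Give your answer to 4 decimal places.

-2.9027

h = 0.4, n = 6.
(h/3)·[y₀ + 4y₁ + 2y₂ + 4y₃ + 2y₄ + 4y₅ + y₆] = 0.133333·(-21.77) = -2.9027.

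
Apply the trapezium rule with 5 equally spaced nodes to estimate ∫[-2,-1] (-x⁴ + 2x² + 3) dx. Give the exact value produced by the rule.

h = (-1 − (-2))/4 = 0.25.
Nodes x₀,…,x₄ = -2, -1.75, -1.5, -1.25, -1.
f(x) = -x⁴ + 2x² + 3: f₀=-5, f₁=-0.25390625, f₂=2.4375, f₃=3.68359375, f₄=4.
(h/2)·[f₀ + 2f₁ + 2f₂ + 2f₃ + f₄] = 0.125·(10.734375) = 1.341796875.

1.341796875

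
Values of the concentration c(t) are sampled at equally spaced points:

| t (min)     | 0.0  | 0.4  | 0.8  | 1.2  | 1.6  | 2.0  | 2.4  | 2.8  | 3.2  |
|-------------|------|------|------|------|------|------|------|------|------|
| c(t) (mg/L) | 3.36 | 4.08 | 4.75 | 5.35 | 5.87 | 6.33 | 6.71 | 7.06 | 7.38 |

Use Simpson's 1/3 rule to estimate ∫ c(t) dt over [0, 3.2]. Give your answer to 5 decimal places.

h = 0.4, n = 8.
(h/3)·[y₀ + 4y₁ + 2y₂ + 4y₃ + 2y₄ + 4y₅ + 2y₆ + 4y₇ + y₈] = 0.133333·(136.68) = 18.22400.

18.22400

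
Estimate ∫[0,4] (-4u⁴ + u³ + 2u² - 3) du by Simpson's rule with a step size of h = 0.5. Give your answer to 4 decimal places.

-724.6667

h = (4 − 0)/8 = 0.5.
Nodes u₀,…,u₈ = 0, 0.5, 1, 1.5, 2, 2.5, 3, 3.5, 4.
f(u) = -4u⁴ + u³ + 2u² - 3: f₀=-3, f₁=-2.625, f₂=-4, f₃=-15.375, f₄=-51, f₅=-131.125, f₆=-282, f₇=-535.875, f₈=-931.
(h/3)·[f₀ + 4f₁ + 2f₂ + 4f₃ + 2f₄ + 4f₅ + 2f₆ + 4f₇ + f₈] = 0.166667·(-4348) = -724.6667.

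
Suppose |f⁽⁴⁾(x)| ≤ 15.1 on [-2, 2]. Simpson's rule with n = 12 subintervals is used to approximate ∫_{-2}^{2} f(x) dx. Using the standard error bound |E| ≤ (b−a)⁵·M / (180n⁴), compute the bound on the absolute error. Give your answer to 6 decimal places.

0.004143

|E| ≤ (4)⁵·15.1 / (180·12⁴) = 15462.4/3732480 = 0.004143.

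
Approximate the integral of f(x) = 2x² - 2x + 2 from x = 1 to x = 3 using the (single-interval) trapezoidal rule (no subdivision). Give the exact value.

T = (b−a)/2 · [f(1) + f(3)] = 1·[2 + 14] = 16.

16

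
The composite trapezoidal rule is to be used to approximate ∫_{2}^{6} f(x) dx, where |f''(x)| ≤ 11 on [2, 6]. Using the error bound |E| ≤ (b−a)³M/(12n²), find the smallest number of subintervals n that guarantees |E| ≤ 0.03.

45

Need 704/(12n²) ≤ 0.03.
n² ≥ 704/(12·0.03) = 1955.56 ⇒ n ≥ 44.2217, so the smallest n is 45.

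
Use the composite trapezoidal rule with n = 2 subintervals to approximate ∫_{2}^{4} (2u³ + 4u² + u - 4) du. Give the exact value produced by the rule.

h = (4 − 2)/2 = 1.
Nodes u₀,…,u₂ = 2, 3, 4.
f(u) = 2u³ + 4u² + u - 4: f₀=30, f₁=89, f₂=192.
(h/2)·[f₀ + 2f₁ + f₂] = 0.5·(400) = 200.

200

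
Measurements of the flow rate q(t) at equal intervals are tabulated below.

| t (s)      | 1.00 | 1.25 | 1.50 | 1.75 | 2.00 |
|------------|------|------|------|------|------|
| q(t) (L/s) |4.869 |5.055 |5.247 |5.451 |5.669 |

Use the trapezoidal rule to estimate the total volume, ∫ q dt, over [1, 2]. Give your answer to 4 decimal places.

5.2555

h = 0.25, n = 4.
(h/2)·[y₀ + 2y₁ + 2y₂ + 2y₃ + y₄] = 0.125·(42.044) = 5.2555.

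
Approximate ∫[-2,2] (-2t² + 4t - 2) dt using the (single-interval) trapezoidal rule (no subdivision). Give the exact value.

T = (b−a)/2 · [f(-2) + f(2)] = 2·[(-18) + (-2)] = -40.

-40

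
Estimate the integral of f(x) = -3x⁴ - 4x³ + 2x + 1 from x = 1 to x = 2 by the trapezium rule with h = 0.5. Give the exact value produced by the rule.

h = (2 − 1)/2 = 0.5.
Nodes x₀,…,x₂ = 1, 1.5, 2.
f(x) = -3x⁴ - 4x³ + 2x + 1: f₀=-4, f₁=-24.6875, f₂=-75.
(h/2)·[f₀ + 2f₁ + f₂] = 0.25·(-128.375) = -32.09375.

-32.09375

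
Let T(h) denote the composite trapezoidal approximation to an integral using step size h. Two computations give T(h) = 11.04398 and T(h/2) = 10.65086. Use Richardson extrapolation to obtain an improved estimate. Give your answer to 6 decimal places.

10.519820

R = (4·T(h/2) − T(h)) / 3 = (4·10.65086 − 11.04398)/3 = (31.55946)/3 = 10.519820.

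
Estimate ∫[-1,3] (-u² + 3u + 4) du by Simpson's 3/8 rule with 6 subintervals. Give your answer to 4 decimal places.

h = (3 − (-1))/6 = 0.666667.
Nodes u₀,…,u₆ = -1, -0.333333, 0.333333, 1, 1.666667, 2.333333, 3.
f(u) = -u² + 3u + 4: f₀=0, f₁=2.888889, f₂=4.888889, f₃=6, f₄=6.222222, f₅=5.555556, f₆=4.
(3h/8)·[f₀ + 3f₁ + 3f₂ + 2f₃ + 3f₄ + 3f₅ + f₆] = 0.25·(74.666667) = 18.6667.

18.6667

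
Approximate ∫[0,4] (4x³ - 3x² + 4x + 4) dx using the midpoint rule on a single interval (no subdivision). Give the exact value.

128

M = (b−a)·f(2) = 4·(32) = 128.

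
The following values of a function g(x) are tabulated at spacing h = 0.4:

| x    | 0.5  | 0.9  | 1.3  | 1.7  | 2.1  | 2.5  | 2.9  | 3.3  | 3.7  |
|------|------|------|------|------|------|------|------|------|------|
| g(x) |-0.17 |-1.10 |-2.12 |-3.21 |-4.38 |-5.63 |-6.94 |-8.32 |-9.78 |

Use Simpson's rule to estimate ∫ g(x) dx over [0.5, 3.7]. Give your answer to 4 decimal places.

h = 0.4, n = 8.
(h/3)·[y₀ + 4y₁ + 2y₂ + 4y₃ + 2y₄ + 4y₅ + 2y₆ + 4y₇ + y₈] = 0.133333·(-109.87) = -14.6493.

-14.6493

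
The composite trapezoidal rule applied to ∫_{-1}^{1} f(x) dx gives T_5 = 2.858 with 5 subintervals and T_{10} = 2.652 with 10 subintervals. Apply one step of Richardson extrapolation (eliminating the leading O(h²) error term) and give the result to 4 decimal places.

2.5833

R = (4·T_{10} − T_5) / 3 = (4·2.652 − 2.858)/3 = (7.750)/3 = 2.5833.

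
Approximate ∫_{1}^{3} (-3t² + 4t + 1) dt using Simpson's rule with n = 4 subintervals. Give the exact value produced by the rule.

-8

h = (3 − 1)/4 = 0.5.
Nodes t₀,…,t₄ = 1, 1.5, 2, 2.5, 3.
f(t) = -3t² + 4t + 1: f₀=2, f₁=0.25, f₂=-3, f₃=-7.75, f₄=-14.
(h/3)·[f₀ + 4f₁ + 2f₂ + 4f₃ + f₄] = 0.166667·(-48) = -8.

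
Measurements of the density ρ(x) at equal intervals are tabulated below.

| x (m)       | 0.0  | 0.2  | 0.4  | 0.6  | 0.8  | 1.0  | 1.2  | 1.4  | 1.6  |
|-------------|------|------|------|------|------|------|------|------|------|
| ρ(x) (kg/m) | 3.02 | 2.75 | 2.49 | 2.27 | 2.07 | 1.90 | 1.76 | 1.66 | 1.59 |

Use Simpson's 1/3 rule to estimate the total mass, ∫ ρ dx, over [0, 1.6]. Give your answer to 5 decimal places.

h = 0.2, n = 8.
(h/3)·[y₀ + 4y₁ + 2y₂ + 4y₃ + 2y₄ + 4y₅ + 2y₆ + 4y₇ + y₈] = 0.066667·(51.57) = 3.43800.

3.43800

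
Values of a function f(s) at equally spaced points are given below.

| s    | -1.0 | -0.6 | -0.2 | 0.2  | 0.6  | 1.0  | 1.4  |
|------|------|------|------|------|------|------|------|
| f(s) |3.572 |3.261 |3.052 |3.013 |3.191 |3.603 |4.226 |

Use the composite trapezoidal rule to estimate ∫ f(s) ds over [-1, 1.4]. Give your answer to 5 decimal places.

8.00760

h = 0.4, n = 6.
(h/2)·[y₀ + 2y₁ + 2y₂ + 2y₃ + 2y₄ + 2y₅ + y₆] = 0.2·(40.038) = 8.00760.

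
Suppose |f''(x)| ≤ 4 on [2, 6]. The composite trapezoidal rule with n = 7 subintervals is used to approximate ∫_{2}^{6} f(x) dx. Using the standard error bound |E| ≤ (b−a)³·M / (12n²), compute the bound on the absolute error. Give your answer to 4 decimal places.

|E| ≤ (4)³·4 / (12·7²) = 256/588 = 0.4354.

0.4354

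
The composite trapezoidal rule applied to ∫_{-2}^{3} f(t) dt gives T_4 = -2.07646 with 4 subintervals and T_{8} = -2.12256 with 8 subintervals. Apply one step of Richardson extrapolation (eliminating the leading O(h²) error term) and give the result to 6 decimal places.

R = (4·T_{8} − T_4) / 3 = (4·(-2.12256) − (-2.07646))/3 = (-6.41378)/3 = -2.137927.

-2.137927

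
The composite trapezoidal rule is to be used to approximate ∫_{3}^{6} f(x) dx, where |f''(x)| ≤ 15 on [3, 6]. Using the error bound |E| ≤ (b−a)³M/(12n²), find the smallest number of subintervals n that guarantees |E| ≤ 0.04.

30

Need 405/(12n²) ≤ 0.04.
n² ≥ 405/(12·0.04) = 843.75 ⇒ n ≥ 29.0474, so the smallest n is 30.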